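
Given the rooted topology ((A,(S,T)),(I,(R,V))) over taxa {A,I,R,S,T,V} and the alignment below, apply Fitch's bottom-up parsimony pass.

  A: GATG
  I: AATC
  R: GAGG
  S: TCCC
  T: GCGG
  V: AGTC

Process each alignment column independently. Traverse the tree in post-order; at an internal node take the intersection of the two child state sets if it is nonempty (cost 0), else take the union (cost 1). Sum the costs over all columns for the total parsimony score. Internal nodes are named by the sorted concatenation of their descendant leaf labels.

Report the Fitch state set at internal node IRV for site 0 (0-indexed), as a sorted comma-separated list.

ST@0: {T} ∪ {G} = {G,T} (union, +1)
AST@0: {G} ∩ {G,T} = {G} (intersection, +0)
RV@0: {G} ∪ {A} = {A,G} (union, +1)
IRV@0: {A} ∩ {A,G} = {A} (intersection, +0)
AIRSTV@0: {G} ∪ {A} = {A,G} (union, +1)
ST@1: {C} ∩ {C} = {C} (intersection, +0)
AST@1: {A} ∪ {C} = {A,C} (union, +1)
RV@1: {A} ∪ {G} = {A,G} (union, +1)
IRV@1: {A} ∩ {A,G} = {A} (intersection, +0)
AIRSTV@1: {A,C} ∩ {A} = {A} (intersection, +0)
ST@2: {C} ∪ {G} = {C,G} (union, +1)
AST@2: {T} ∪ {C,G} = {C,G,T} (union, +1)
RV@2: {G} ∪ {T} = {G,T} (union, +1)
IRV@2: {T} ∩ {G,T} = {T} (intersection, +0)
AIRSTV@2: {C,G,T} ∩ {T} = {T} (intersection, +0)
ST@3: {C} ∪ {G} = {C,G} (union, +1)
AST@3: {G} ∩ {C,G} = {G} (intersection, +0)
RV@3: {G} ∪ {C} = {C,G} (union, +1)
IRV@3: {C} ∩ {C,G} = {C} (intersection, +0)
AIRSTV@3: {G} ∪ {C} = {C,G} (union, +1)
per-site changes: [3, 2, 3, 3]; total = 11

A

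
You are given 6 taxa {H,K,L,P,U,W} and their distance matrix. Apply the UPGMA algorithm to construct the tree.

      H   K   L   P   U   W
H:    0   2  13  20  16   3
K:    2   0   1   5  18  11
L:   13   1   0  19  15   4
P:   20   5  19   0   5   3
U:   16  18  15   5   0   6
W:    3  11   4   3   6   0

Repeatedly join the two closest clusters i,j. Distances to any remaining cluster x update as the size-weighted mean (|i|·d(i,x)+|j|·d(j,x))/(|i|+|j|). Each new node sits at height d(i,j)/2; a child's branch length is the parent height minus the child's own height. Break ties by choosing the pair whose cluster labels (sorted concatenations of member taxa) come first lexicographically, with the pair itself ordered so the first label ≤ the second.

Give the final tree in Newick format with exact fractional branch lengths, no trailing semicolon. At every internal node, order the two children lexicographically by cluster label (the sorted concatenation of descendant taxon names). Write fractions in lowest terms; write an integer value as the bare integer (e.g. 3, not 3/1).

1. join K+L (d=1) ⇒ KL; edges |K|=1/2, |L|=1/2
  updated: d(H,KL)=15/2, d(KL,P)=12, d(KL,U)=33/2, d(KL,W)=15/2
2. join H+W (d=3) ⇒ HW; edges |H|=3/2, |W|=3/2
  updated: d(HW,KL)=15/2, d(HW,P)=23/2, d(HW,U)=11
3. join P+U (d=5) ⇒ PU; edges |P|=5/2, |U|=5/2
  updated: d(HW,PU)=45/4, d(KL,PU)=57/4
4. join HW+KL (d=15/2) ⇒ HKLW; edges |HW|=9/4, |KL|=13/4
  updated: d(HKLW,PU)=51/4
5. join HKLW+PU (d=51/4) ⇒ HKLPUW; edges |HKLW|=21/8, |PU|=31/8
final tree: (((H:3/2,W:3/2):9/4,(K:1/2,L:1/2):13/4):21/8,(P:5/2,U:5/2):31/8)
total length: 21

(((H:3/2,W:3/2):9/4,(K:1/2,L:1/2):13/4):21/8,(P:5/2,U:5/2):31/8)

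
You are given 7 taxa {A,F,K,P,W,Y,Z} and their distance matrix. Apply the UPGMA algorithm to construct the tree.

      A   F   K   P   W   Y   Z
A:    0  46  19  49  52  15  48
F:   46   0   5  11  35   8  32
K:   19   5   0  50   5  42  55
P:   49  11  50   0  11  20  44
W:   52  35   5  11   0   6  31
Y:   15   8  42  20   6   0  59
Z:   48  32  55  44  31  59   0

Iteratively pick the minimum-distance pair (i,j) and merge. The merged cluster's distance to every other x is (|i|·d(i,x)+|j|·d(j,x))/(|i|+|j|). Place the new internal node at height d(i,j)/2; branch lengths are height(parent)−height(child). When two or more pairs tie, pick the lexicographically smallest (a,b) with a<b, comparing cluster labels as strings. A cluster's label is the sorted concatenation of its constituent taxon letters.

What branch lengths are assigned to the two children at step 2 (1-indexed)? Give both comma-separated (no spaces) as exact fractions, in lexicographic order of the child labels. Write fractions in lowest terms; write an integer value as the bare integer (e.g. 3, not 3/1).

step 1: merge (F,K) at d=5; branch lengths F→5/2, K→5/2; new cluster FK
  updated: d(A,FK)=65/2, d(FK,P)=61/2, d(FK,W)=20, d(FK,Y)=25, d(FK,Z)=87/2
step 2: merge (W,Y) at d=6; branch lengths W→3, Y→3; new cluster WY
  updated: d(A,WY)=67/2, d(FK,WY)=45/2, d(P,WY)=31/2, d(WY,Z)=45
step 3: merge (P,WY) at d=31/2; branch lengths P→31/4, WY→19/4; new cluster PWY
  updated: d(A,PWY)=116/3, d(FK,PWY)=151/6, d(PWY,Z)=134/3
step 4: merge (FK,PWY) at d=151/6; branch lengths FK→121/12, PWY→29/6; new cluster FKPWY
  updated: d(A,FKPWY)=181/5, d(FKPWY,Z)=221/5
step 5: merge (A,FKPWY) at d=181/5; branch lengths A→181/10, FKPWY→331/60; new cluster AFKPWY
  updated: d(AFKPWY,Z)=269/6
step 6: merge (AFKPWY,Z) at d=269/6; branch lengths AFKPWY→259/60, Z→269/12; new cluster AFKPWYZ
final tree: ((A:181/10,((F:5/2,K:5/2):121/12,(P:31/4,(W:3,Y:3):19/4):29/6):331/60):259/60,Z:269/12)
total length: 2663/30

3,3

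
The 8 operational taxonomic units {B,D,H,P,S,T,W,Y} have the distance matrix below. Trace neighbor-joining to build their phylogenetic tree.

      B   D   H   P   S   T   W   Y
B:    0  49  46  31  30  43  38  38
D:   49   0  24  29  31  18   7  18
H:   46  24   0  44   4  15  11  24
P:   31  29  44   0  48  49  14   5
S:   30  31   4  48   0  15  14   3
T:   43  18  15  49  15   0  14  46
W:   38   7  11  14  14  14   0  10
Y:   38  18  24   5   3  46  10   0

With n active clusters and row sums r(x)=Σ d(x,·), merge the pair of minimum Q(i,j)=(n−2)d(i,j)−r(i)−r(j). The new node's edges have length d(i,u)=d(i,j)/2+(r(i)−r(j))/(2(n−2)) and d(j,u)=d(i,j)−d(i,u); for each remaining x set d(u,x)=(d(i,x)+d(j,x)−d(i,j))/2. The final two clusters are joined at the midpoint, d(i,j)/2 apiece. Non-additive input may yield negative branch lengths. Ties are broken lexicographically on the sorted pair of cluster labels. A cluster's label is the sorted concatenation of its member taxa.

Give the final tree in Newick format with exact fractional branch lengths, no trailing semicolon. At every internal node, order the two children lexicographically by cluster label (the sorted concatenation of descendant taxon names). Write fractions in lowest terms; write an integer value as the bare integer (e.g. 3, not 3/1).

iteration 1: select P,Y (d=5, Q=-334); attach at lengths (53/6, -23/6); label the merged cluster PY
  updated: d(B,PY)=32, d(D,PY)=21, d(H,PY)=63/2, d(PY,S)=23, d(PY,T)=45, d(PY,W)=19/2
iteration 2: select B,PY (d=32, Q=-240); attach at lengths (118/5, 42/5); label the merged cluster BPY
  updated: d(BPY,D)=19, d(BPY,H)=91/4, d(BPY,S)=21/2, d(BPY,T)=28, d(BPY,W)=31/4
iteration 3: select H,S (d=4, Q=-541/4); attach at lengths (73/32, 55/32); label the merged cluster HS
  updated: d(BPY,HS)=117/8, d(D,HS)=51/2, d(HS,T)=13, d(HS,W)=21/2
iteration 4: select HS,T (d=13, Q=-781/8); attach at lengths (79/16, 129/16); label the merged cluster HST
  updated: d(BPY,HST)=237/16, d(D,HST)=61/4, d(HST,W)=23/4
iteration 5: select BPY,HST (d=237/16, Q=-191/4); attach at lengths (283/32, 191/32); label the merged cluster BHPSTY
  updated: d(BHPSTY,D)=311/32, d(BHPSTY,W)=-21/32
iteration 6: select BHPSTY,D (d=311/32, Q=-257/16); attach at lengths (33/32, 139/16); label the merged cluster BDHPSTY
  updated: d(BDHPSTY,W)=-27/16
iteration 7: select BDHPSTY,W (d=-27/16); attach at lengths (-27/32, -27/32); label the merged cluster BDHPSTWY
final tree: ((((B:118/5,(P:53/6,Y:-23/6):42/5):283/32,((H:73/32,S:55/32):79/16,T:129/16):191/32):33/32,D:139/16):-27/32,W:-27/32)
total length: 2459/32

((((B:118/5,(P:53/6,Y:-23/6):42/5):283/32,((H:73/32,S:55/32):79/16,T:129/16):191/32):33/32,D:139/16):-27/32,W:-27/32)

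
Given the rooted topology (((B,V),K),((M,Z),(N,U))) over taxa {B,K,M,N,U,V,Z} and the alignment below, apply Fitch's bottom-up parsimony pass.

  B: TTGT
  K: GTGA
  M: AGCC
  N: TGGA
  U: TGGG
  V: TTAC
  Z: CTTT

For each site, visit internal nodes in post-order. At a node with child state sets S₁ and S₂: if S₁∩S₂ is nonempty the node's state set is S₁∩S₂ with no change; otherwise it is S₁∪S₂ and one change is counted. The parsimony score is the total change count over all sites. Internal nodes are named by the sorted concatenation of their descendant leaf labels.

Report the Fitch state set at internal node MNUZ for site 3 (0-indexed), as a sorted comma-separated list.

site 0, node BV: B={T} ∩ V={T} → {T} (+0)
site 0, node BKV: BV={T} ∪ K={G} → {G,T} (+1)
site 0, node MZ: M={A} ∪ Z={C} → {A,C} (+1)
site 0, node NU: N={T} ∩ U={T} → {T} (+0)
site 0, node MNUZ: MZ={A,C} ∪ NU={T} → {A,C,T} (+1)
site 0, node BKMNUVZ: BKV={G,T} ∩ MNUZ={A,C,T} → {T} (+0)
site 1, node BV: B={T} ∩ V={T} → {T} (+0)
site 1, node BKV: BV={T} ∩ K={T} → {T} (+0)
site 1, node MZ: M={G} ∪ Z={T} → {G,T} (+1)
site 1, node NU: N={G} ∩ U={G} → {G} (+0)
site 1, node MNUZ: MZ={G,T} ∩ NU={G} → {G} (+0)
site 1, node BKMNUVZ: BKV={T} ∪ MNUZ={G} → {G,T} (+1)
site 2, node BV: B={G} ∪ V={A} → {A,G} (+1)
site 2, node BKV: BV={A,G} ∩ K={G} → {G} (+0)
site 2, node MZ: M={C} ∪ Z={T} → {C,T} (+1)
site 2, node NU: N={G} ∩ U={G} → {G} (+0)
site 2, node MNUZ: MZ={C,T} ∪ NU={G} → {C,G,T} (+1)
site 2, node BKMNUVZ: BKV={G} ∩ MNUZ={C,G,T} → {G} (+0)
site 3, node BV: B={T} ∪ V={C} → {C,T} (+1)
site 3, node BKV: BV={C,T} ∪ K={A} → {A,C,T} (+1)
site 3, node MZ: M={C} ∪ Z={T} → {C,T} (+1)
site 3, node NU: N={A} ∪ U={G} → {A,G} (+1)
site 3, node MNUZ: MZ={C,T} ∪ NU={A,G} → {A,C,G,T} (+1)
site 3, node BKMNUVZ: BKV={A,C,T} ∩ MNUZ={A,C,G,T} → {A,C,T} (+0)
per-site changes: [3, 2, 3, 5]; total = 13

A,C,G,T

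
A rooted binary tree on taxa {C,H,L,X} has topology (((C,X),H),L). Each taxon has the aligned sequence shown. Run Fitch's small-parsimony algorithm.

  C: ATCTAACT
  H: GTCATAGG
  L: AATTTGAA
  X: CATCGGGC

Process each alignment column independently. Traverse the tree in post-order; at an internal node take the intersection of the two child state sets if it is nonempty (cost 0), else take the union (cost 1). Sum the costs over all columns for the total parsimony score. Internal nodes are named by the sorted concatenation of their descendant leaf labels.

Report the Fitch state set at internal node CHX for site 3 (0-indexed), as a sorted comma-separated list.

A,C,T

[col 0] CX: children C:{A}, X:{C} ∪→ {A,C}; cost 1
[col 0] CHX: children CX:{A,C}, H:{G} ∪→ {A,C,G}; cost 1
[col 0] CHLX: children CHX:{A,C,G}, L:{A} ∩→ {A}; cost 0
[col 1] CX: children C:{T}, X:{A} ∪→ {A,T}; cost 1
[col 1] CHX: children CX:{A,T}, H:{T} ∩→ {T}; cost 0
[col 1] CHLX: children CHX:{T}, L:{A} ∪→ {A,T}; cost 1
[col 2] CX: children C:{C}, X:{T} ∪→ {C,T}; cost 1
[col 2] CHX: children CX:{C,T}, H:{C} ∩→ {C}; cost 0
[col 2] CHLX: children CHX:{C}, L:{T} ∪→ {C,T}; cost 1
[col 3] CX: children C:{T}, X:{C} ∪→ {C,T}; cost 1
[col 3] CHX: children CX:{C,T}, H:{A} ∪→ {A,C,T}; cost 1
[col 3] CHLX: children CHX:{A,C,T}, L:{T} ∩→ {T}; cost 0
[col 4] CX: children C:{A}, X:{G} ∪→ {A,G}; cost 1
[col 4] CHX: children CX:{A,G}, H:{T} ∪→ {A,G,T}; cost 1
[col 4] CHLX: children CHX:{A,G,T}, L:{T} ∩→ {T}; cost 0
[col 5] CX: children C:{A}, X:{G} ∪→ {A,G}; cost 1
[col 5] CHX: children CX:{A,G}, H:{A} ∩→ {A}; cost 0
[col 5] CHLX: children CHX:{A}, L:{G} ∪→ {A,G}; cost 1
[col 6] CX: children C:{C}, X:{G} ∪→ {C,G}; cost 1
[col 6] CHX: children CX:{C,G}, H:{G} ∩→ {G}; cost 0
[col 6] CHLX: children CHX:{G}, L:{A} ∪→ {A,G}; cost 1
[col 7] CX: children C:{T}, X:{C} ∪→ {C,T}; cost 1
[col 7] CHX: children CX:{C,T}, H:{G} ∪→ {C,G,T}; cost 1
[col 7] CHLX: children CHX:{C,G,T}, L:{A} ∪→ {A,C,G,T}; cost 1
per-site changes: [2, 2, 2, 2, 2, 2, 2, 3]; total = 17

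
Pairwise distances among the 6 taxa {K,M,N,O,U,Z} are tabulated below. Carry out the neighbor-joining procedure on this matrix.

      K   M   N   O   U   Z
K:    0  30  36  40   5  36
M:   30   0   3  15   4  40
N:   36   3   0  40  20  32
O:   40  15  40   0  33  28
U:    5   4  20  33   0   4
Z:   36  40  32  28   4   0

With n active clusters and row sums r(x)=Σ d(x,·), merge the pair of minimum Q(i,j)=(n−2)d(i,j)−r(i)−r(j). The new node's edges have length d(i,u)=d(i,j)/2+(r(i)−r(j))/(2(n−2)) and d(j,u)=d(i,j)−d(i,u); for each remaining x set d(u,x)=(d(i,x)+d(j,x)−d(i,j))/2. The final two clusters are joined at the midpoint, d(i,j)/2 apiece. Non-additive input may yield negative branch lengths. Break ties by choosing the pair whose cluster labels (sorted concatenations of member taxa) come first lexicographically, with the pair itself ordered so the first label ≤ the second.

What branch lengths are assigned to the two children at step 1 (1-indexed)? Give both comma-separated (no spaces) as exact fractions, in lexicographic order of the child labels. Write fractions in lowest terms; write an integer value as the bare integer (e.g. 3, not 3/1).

-27/8,51/8

1. join M+N (d=3, Q=-211) ⇒ MN; edges |M|=-27/8, |N|=51/8
  updated: d(K,MN)=63/2, d(MN,O)=26, d(MN,U)=21/2, d(MN,Z)=69/2
2. join MN+O (d=26, Q=-303/2) ⇒ MNO; edges |MN|=107/12, |O|=205/12
  updated: d(K,MNO)=91/4, d(MNO,U)=35/4, d(MNO,Z)=73/4
3. join K+U (d=5, Q=-143/2) ⇒ KU; edges |K|=14, |U|=-9
  updated: d(KU,MNO)=53/4, d(KU,Z)=35/2
4. join KU+MNO (d=53/4, Q=-49) ⇒ KMNOU; edges |KU|=25/4, |MNO|=7
  updated: d(KMNOU,Z)=45/4
5. join KMNOU+Z (d=45/4) ⇒ KMNOUZ; edges |KMNOU|=45/8, |Z|=45/8
final tree: (((K:14,U:-9):25/4,((M:-27/8,N:51/8):107/12,O:205/12):7):45/8,Z:45/8)
total length: 117/2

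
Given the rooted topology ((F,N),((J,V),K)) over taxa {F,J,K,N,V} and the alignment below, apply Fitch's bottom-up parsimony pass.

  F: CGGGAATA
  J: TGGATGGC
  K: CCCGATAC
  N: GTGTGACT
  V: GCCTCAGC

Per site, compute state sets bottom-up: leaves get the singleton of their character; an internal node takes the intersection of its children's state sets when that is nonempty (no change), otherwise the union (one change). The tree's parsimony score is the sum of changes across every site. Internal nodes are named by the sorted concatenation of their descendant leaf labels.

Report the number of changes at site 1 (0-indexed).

FN@0: {C} ∪ {G} = {C,G} (union, +1)
JV@0: {T} ∪ {G} = {G,T} (union, +1)
JKV@0: {G,T} ∪ {C} = {C,G,T} (union, +1)
FJKNV@0: {C,G} ∩ {C,G,T} = {C,G} (intersection, +0)
FN@1: {G} ∪ {T} = {G,T} (union, +1)
JV@1: {G} ∪ {C} = {C,G} (union, +1)
JKV@1: {C,G} ∩ {C} = {C} (intersection, +0)
FJKNV@1: {G,T} ∪ {C} = {C,G,T} (union, +1)
FN@2: {G} ∩ {G} = {G} (intersection, +0)
JV@2: {G} ∪ {C} = {C,G} (union, +1)
JKV@2: {C,G} ∩ {C} = {C} (intersection, +0)
FJKNV@2: {G} ∪ {C} = {C,G} (union, +1)
FN@3: {G} ∪ {T} = {G,T} (union, +1)
JV@3: {A} ∪ {T} = {A,T} (union, +1)
JKV@3: {A,T} ∪ {G} = {A,G,T} (union, +1)
FJKNV@3: {G,T} ∩ {A,G,T} = {G,T} (intersection, +0)
FN@4: {A} ∪ {G} = {A,G} (union, +1)
JV@4: {T} ∪ {C} = {C,T} (union, +1)
JKV@4: {C,T} ∪ {A} = {A,C,T} (union, +1)
FJKNV@4: {A,G} ∩ {A,C,T} = {A} (intersection, +0)
FN@5: {A} ∩ {A} = {A} (intersection, +0)
JV@5: {G} ∪ {A} = {A,G} (union, +1)
JKV@5: {A,G} ∪ {T} = {A,G,T} (union, +1)
FJKNV@5: {A} ∩ {A,G,T} = {A} (intersection, +0)
FN@6: {T} ∪ {C} = {C,T} (union, +1)
JV@6: {G} ∩ {G} = {G} (intersection, +0)
JKV@6: {G} ∪ {A} = {A,G} (union, +1)
FJKNV@6: {C,T} ∪ {A,G} = {A,C,G,T} (union, +1)
FN@7: {A} ∪ {T} = {A,T} (union, +1)
JV@7: {C} ∩ {C} = {C} (intersection, +0)
JKV@7: {C} ∩ {C} = {C} (intersection, +0)
FJKNV@7: {A,T} ∪ {C} = {A,C,T} (union, +1)
per-site changes: [3, 3, 2, 3, 3, 2, 3, 2]; total = 21

3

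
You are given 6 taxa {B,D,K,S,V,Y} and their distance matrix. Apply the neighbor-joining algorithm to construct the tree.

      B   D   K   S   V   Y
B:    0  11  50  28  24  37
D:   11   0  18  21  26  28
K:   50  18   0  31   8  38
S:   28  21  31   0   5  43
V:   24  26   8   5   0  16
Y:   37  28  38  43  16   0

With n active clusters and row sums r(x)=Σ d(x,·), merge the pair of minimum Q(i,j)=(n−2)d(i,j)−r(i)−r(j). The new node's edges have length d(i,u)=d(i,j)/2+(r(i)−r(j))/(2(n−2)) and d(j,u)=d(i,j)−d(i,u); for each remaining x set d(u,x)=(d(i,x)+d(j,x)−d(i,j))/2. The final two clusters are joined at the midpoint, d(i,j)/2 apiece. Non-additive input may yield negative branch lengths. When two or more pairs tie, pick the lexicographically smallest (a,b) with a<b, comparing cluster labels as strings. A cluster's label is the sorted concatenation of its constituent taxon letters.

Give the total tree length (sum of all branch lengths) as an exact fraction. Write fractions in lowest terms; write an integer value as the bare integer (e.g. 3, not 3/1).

1049/16

1. join B+D (d=11, Q=-210) ⇒ BD; edges |B|=45/4, |D|=-1/4
  updated: d(BD,K)=57/2, d(BD,S)=19, d(BD,V)=39/2, d(BD,Y)=27
2. join BD+Y (d=27, Q=-137) ⇒ BDY; edges |BD|=17/2, |Y|=37/2
  updated: d(BDY,K)=79/4, d(BDY,S)=35/2, d(BDY,V)=17/4
3. join BDY+K (d=79/4, Q=-243/4) ⇒ BDKY; edges |BDY|=89/16, |K|=227/16
  updated: d(BDKY,S)=115/8, d(BDKY,V)=-15/4
4. join BDKY+S (d=115/8, Q=-125/8) ⇒ BDKSY; edges |BDKY|=45/16, |S|=185/16
  updated: d(BDKSY,V)=-105/16
5. join BDKSY+V (d=-105/16) ⇒ BDKSVY; edges |BDKSY|=-105/32, |V|=-105/32
final tree: (((((B:45/4,D:-1/4):17/2,Y:37/2):89/16,K:227/16):45/16,S:185/16):-105/32,V:-105/32)
total length: 1049/16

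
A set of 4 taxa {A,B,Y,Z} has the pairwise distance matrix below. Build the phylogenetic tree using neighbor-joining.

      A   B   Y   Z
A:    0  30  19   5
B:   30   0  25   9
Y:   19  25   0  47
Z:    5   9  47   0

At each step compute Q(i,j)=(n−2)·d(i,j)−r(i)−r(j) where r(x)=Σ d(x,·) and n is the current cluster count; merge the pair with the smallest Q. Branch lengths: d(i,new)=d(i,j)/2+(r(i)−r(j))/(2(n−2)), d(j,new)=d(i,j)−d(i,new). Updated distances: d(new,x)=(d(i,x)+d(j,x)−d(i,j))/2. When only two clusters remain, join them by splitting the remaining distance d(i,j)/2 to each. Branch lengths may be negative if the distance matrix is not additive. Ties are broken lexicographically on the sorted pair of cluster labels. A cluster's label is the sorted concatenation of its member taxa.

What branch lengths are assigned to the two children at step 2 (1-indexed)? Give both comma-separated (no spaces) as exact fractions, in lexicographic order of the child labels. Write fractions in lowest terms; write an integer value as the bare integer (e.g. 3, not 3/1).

1. join A+Y (d=19, Q=-107) ⇒ AY; edges |A|=1/4, |Y|=75/4
  updated: d(AY,B)=18, d(AY,Z)=33/2
2. join AY+B (d=18, Q=-87/2) ⇒ ABY; edges |AY|=51/4, |B|=21/4
  updated: d(ABY,Z)=15/4
3. join ABY+Z (d=15/4) ⇒ ABYZ; edges |ABY|=15/8, |Z|=15/8
final tree: (((A:1/4,Y:75/4):51/4,B:21/4):15/8,Z:15/8)
total length: 163/4

51/4,21/4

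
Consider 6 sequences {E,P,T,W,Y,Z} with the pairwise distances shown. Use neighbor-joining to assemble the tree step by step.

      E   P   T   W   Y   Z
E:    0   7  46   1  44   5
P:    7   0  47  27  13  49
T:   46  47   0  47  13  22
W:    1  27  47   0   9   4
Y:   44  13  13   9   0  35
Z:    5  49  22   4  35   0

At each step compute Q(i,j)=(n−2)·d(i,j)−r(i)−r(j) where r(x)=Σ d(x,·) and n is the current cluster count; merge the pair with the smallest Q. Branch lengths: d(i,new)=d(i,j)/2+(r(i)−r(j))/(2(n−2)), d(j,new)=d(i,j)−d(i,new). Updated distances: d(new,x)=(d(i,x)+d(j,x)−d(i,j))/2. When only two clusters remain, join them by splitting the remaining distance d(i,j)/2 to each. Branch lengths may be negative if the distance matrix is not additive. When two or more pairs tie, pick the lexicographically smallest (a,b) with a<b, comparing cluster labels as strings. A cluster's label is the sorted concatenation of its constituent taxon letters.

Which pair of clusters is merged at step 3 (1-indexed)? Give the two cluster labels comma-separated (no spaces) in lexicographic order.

E,PTY

step 1: merge (T,Y) at d=13, Q=-237; branch lengths T→113/8, Y→-9/8; new cluster TY
  updated: d(E,TY)=77/2, d(P,TY)=47/2, d(TY,W)=43/2, d(TY,Z)=22
step 2: merge (P,TY) at d=47/2, Q=-283/2; branch lengths P→143/12, TY→139/12; new cluster PTY
  updated: d(E,PTY)=11, d(PTY,W)=25/2, d(PTY,Z)=95/4
step 3: merge (E,PTY) at d=11, Q=-169/4; branch lengths E→-33/16, PTY→209/16; new cluster EPTY
  updated: d(EPTY,W)=5/4, d(EPTY,Z)=71/8
step 4: merge (EPTY,W) at d=5/4, Q=-113/8; branch lengths EPTY→49/16, W→-29/16; new cluster EPTWY
  updated: d(EPTWY,Z)=93/16
step 5: merge (EPTWY,Z) at d=93/16; branch lengths EPTWY→93/32, Z→93/32; new cluster EPTWYZ
final tree: (((E:-33/16,(P:143/12,(T:113/8,Y:-9/8):139/12):209/16):49/16,W:-29/16):93/32,Z:93/32)
total length: 873/16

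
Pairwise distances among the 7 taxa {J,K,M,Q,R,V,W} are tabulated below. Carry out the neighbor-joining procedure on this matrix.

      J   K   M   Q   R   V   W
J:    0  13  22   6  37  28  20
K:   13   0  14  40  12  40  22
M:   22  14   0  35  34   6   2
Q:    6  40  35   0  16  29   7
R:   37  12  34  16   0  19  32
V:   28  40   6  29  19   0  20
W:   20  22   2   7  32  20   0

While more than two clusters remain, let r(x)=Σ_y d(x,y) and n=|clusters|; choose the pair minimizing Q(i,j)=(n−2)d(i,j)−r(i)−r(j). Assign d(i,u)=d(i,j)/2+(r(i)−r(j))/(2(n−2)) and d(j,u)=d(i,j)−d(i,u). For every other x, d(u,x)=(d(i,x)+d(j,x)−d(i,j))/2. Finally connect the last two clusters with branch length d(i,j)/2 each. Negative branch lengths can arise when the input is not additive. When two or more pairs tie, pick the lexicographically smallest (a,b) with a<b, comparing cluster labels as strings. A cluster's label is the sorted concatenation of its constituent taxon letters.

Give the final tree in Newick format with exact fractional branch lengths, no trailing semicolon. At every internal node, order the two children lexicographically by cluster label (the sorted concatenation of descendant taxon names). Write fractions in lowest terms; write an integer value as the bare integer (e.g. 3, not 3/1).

((((J:5/2,Q:7/2):117/16,(K:51/10,R:69/10):163/16):83/16,(M:-11/12,V:83/12):99/16):29/32,W:29/32)

1. join K+R (d=12, Q=-231) ⇒ KR; edges |K|=51/10, |R|=69/10
  updated: d(J,KR)=19, d(KR,M)=18, d(KR,Q)=22, d(KR,V)=47/2, d(KR,W)=21
2. join J+Q (d=6, Q=-170) ⇒ JQ; edges |J|=5/2, |Q|=7/2
  updated: d(JQ,KR)=35/2, d(JQ,M)=51/2, d(JQ,V)=51/2, d(JQ,W)=21/2
3. join M+V (d=6, Q=-217/2) ⇒ MV; edges |M|=-11/12, |V|=83/12
  updated: d(JQ,MV)=45/2, d(KR,MV)=71/4, d(MV,W)=8
4. join JQ+KR (d=35/2, Q=-287/4) ⇒ JKQR; edges |JQ|=117/16, |KR|=163/16
  updated: d(JKQR,MV)=91/8, d(JKQR,W)=7
5. join JKQR+MV (d=91/8, Q=-211/8) ⇒ JKMQRV; edges |JKQR|=83/16, |MV|=99/16
  updated: d(JKMQRV,W)=29/16
6. join JKMQRV+W (d=29/16) ⇒ JKMQRVW; edges |JKMQRV|=29/32, |W|=29/32
final tree: ((((J:5/2,Q:7/2):117/16,(K:51/10,R:69/10):163/16):83/16,(M:-11/12,V:83/12):99/16):29/32,W:29/32)
total length: 875/16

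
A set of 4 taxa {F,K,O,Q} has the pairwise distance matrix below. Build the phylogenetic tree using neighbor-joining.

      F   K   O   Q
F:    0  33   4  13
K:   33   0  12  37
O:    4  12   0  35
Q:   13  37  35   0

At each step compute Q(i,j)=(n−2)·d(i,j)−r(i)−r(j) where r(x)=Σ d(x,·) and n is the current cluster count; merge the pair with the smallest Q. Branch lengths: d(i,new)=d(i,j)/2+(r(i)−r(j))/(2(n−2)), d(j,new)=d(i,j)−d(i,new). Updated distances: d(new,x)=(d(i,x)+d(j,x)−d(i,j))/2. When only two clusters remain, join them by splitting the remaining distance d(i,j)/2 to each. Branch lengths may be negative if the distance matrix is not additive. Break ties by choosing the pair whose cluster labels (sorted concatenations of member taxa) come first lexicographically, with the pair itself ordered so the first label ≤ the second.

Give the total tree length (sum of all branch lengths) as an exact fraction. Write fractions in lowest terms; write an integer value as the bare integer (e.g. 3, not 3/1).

1. join F+Q (d=13, Q=-109) ⇒ FQ; edges |F|=-9/4, |Q|=61/4
  updated: d(FQ,K)=57/2, d(FQ,O)=13
2. join FQ+K (d=57/2, Q=-107/2) ⇒ FKQ; edges |FQ|=59/4, |K|=55/4
  updated: d(FKQ,O)=-7/4
3. join FKQ+O (d=-7/4) ⇒ FKOQ; edges |FKQ|=-7/8, |O|=-7/8
final tree: (((F:-9/4,Q:61/4):59/4,K:55/4):-7/8,O:-7/8)
total length: 159/4

159/4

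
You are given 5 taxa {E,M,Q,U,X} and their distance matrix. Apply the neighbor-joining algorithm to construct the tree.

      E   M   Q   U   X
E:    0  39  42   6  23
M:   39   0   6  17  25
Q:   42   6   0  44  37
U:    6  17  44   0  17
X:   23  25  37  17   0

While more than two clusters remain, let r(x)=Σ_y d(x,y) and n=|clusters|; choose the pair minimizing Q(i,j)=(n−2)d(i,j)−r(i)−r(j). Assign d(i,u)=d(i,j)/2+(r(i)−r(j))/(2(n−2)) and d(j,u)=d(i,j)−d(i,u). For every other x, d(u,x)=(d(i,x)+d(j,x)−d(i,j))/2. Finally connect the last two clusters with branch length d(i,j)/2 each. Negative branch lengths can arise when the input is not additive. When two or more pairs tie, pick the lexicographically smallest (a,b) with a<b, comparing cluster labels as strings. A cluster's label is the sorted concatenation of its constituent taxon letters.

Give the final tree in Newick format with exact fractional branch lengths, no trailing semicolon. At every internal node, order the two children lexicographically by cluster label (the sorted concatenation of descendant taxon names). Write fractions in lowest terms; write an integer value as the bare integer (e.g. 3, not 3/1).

step 1: merge (M,Q) at d=6, Q=-198; branch lengths M→-4, Q→10; new cluster MQ
  updated: d(E,MQ)=75/2, d(MQ,U)=55/2, d(MQ,X)=28
step 2: merge (E,U) at d=6, Q=-105; branch lengths E→7, U→-1; new cluster EU
  updated: d(EU,MQ)=59/2, d(EU,X)=17
step 3: merge (EU,MQ) at d=59/2, Q=-149/2; branch lengths EU→37/4, MQ→81/4; new cluster EMQU
  updated: d(EMQU,X)=31/4
step 4: merge (EMQU,X) at d=31/4; branch lengths EMQU→31/8, X→31/8; new cluster EMQUX
final tree: (((E:7,U:-1):37/4,(M:-4,Q:10):81/4):31/8,X:31/8)
total length: 197/4

(((E:7,U:-1):37/4,(M:-4,Q:10):81/4):31/8,X:31/8)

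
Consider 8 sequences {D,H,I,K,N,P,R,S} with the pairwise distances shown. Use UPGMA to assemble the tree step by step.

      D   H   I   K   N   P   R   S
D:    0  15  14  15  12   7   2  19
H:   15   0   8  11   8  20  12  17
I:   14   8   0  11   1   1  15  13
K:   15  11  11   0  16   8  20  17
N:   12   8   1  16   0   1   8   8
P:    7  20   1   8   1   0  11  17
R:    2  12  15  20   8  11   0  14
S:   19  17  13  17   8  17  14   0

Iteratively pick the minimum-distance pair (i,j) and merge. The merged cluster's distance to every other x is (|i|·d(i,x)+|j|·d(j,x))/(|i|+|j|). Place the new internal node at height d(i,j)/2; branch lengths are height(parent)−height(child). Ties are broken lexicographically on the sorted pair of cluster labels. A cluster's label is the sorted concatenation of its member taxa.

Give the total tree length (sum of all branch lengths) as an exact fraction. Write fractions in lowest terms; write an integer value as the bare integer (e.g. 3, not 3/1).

1. join I+N (d=1) ⇒ IN; edges |I|=1/2, |N|=1/2
  updated: d(D,IN)=13, d(H,IN)=8, d(IN,K)=27/2, d(IN,P)=1, d(IN,R)=23/2, d(IN,S)=21/2
2. join IN+P (d=1) ⇒ INP; edges |IN|=0, |P|=1/2
  updated: d(D,INP)=11, d(H,INP)=12, d(INP,K)=35/3, d(INP,R)=34/3, d(INP,S)=38/3
3. join D+R (d=2) ⇒ DR; edges |D|=1, |R|=1
  updated: d(DR,H)=27/2, d(DR,INP)=67/6, d(DR,K)=35/2, d(DR,S)=33/2
4. join H+K (d=11) ⇒ HK; edges |H|=11/2, |K|=11/2
  updated: d(DR,HK)=31/2, d(HK,INP)=71/6, d(HK,S)=17
5. join DR+INP (d=67/6) ⇒ DINPR; edges |DR|=55/12, |INP|=61/12
  updated: d(DINPR,HK)=133/10, d(DINPR,S)=71/5
6. join DINPR+HK (d=133/10) ⇒ DHIKNPR; edges |DINPR|=16/15, |HK|=23/20
  updated: d(DHIKNPR,S)=15
7. join DHIKNPR+S (d=15) ⇒ DHIKNPRS; edges |DHIKNPR|=17/20, |S|=15/2
final tree: ((((D:1,R:1):55/12,((I:1/2,N:1/2):0,P:1/2):61/12):16/15,(H:11/2,K:11/2):23/20):17/20,S:15/2)
total length: 521/15

521/15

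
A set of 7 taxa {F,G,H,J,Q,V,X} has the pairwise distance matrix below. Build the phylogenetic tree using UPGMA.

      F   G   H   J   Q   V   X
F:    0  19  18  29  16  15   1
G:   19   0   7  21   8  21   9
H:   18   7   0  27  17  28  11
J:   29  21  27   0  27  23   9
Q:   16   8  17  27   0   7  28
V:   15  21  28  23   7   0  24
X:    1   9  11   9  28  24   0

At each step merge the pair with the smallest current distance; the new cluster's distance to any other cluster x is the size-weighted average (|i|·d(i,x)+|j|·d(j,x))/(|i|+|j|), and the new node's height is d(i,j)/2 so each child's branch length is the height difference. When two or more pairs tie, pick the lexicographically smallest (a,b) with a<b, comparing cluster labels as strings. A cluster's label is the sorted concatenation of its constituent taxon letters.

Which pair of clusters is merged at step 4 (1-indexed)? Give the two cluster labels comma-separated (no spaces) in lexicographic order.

step 1: merge (F,X) at d=1; branch lengths F→1/2, X→1/2; new cluster FX
  updated: d(FX,G)=14, d(FX,H)=29/2, d(FX,J)=19, d(FX,Q)=22, d(FX,V)=39/2
step 2: merge (G,H) at d=7; branch lengths G→7/2, H→7/2; new cluster GH
  updated: d(FX,GH)=57/4, d(GH,J)=24, d(GH,Q)=25/2, d(GH,V)=49/2
step 3: merge (Q,V) at d=7; branch lengths Q→7/2, V→7/2; new cluster QV
  updated: d(FX,QV)=83/4, d(GH,QV)=37/2, d(J,QV)=25
step 4: merge (FX,GH) at d=57/4; branch lengths FX→53/8, GH→29/8; new cluster FGHX
  updated: d(FGHX,J)=43/2, d(FGHX,QV)=157/8
step 5: merge (FGHX,QV) at d=157/8; branch lengths FGHX→43/16, QV→101/16; new cluster FGHQVX
  updated: d(FGHQVX,J)=68/3
step 6: merge (FGHQVX,J) at d=68/3; branch lengths FGHQVX→73/48, J→34/3; new cluster FGHJQVX
final tree: ((((F:1/2,X:1/2):53/8,(G:7/2,H:7/2):29/8):43/16,(Q:7/2,V:7/2):101/16):73/48,J:34/3)
total length: 2261/48

FX,GH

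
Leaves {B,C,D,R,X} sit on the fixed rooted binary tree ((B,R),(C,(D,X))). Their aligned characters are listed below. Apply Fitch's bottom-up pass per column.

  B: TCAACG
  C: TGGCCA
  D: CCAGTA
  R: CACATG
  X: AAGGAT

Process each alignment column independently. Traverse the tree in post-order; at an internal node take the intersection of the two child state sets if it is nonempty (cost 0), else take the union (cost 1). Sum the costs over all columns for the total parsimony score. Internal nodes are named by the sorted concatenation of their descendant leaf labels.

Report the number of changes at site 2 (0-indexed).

3

site 0, node BR: B={T} ∪ R={C} → {C,T} (+1)
site 0, node DX: D={C} ∪ X={A} → {A,C} (+1)
site 0, node CDX: C={T} ∪ DX={A,C} → {A,C,T} (+1)
site 0, node BCDRX: BR={C,T} ∩ CDX={A,C,T} → {C,T} (+0)
site 1, node BR: B={C} ∪ R={A} → {A,C} (+1)
site 1, node DX: D={C} ∪ X={A} → {A,C} (+1)
site 1, node CDX: C={G} ∪ DX={A,C} → {A,C,G} (+1)
site 1, node BCDRX: BR={A,C} ∩ CDX={A,C,G} → {A,C} (+0)
site 2, node BR: B={A} ∪ R={C} → {A,C} (+1)
site 2, node DX: D={A} ∪ X={G} → {A,G} (+1)
site 2, node CDX: C={G} ∩ DX={A,G} → {G} (+0)
site 2, node BCDRX: BR={A,C} ∪ CDX={G} → {A,C,G} (+1)
site 3, node BR: B={A} ∩ R={A} → {A} (+0)
site 3, node DX: D={G} ∩ X={G} → {G} (+0)
site 3, node CDX: C={C} ∪ DX={G} → {C,G} (+1)
site 3, node BCDRX: BR={A} ∪ CDX={C,G} → {A,C,G} (+1)
site 4, node BR: B={C} ∪ R={T} → {C,T} (+1)
site 4, node DX: D={T} ∪ X={A} → {A,T} (+1)
site 4, node CDX: C={C} ∪ DX={A,T} → {A,C,T} (+1)
site 4, node BCDRX: BR={C,T} ∩ CDX={A,C,T} → {C,T} (+0)
site 5, node BR: B={G} ∩ R={G} → {G} (+0)
site 5, node DX: D={A} ∪ X={T} → {A,T} (+1)
site 5, node CDX: C={A} ∩ DX={A,T} → {A} (+0)
site 5, node BCDRX: BR={G} ∪ CDX={A} → {A,G} (+1)
per-site changes: [3, 3, 3, 2, 3, 2]; total = 16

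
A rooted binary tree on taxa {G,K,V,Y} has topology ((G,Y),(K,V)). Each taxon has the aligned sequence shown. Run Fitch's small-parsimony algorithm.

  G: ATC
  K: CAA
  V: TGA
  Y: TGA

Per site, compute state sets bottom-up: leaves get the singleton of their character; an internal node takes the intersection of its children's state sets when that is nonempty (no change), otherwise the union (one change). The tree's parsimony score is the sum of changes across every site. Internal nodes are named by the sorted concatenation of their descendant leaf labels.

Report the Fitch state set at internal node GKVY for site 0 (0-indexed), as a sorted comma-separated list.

[col 0] GY: children G:{A}, Y:{T} ∪→ {A,T}; cost 1
[col 0] KV: children K:{C}, V:{T} ∪→ {C,T}; cost 1
[col 0] GKVY: children GY:{A,T}, KV:{C,T} ∩→ {T}; cost 0
[col 1] GY: children G:{T}, Y:{G} ∪→ {G,T}; cost 1
[col 1] KV: children K:{A}, V:{G} ∪→ {A,G}; cost 1
[col 1] GKVY: children GY:{G,T}, KV:{A,G} ∩→ {G}; cost 0
[col 2] GY: children G:{C}, Y:{A} ∪→ {A,C}; cost 1
[col 2] KV: children K:{A}, V:{A} ∩→ {A}; cost 0
[col 2] GKVY: children GY:{A,C}, KV:{A} ∩→ {A}; cost 0
per-site changes: [2, 2, 1]; total = 5

T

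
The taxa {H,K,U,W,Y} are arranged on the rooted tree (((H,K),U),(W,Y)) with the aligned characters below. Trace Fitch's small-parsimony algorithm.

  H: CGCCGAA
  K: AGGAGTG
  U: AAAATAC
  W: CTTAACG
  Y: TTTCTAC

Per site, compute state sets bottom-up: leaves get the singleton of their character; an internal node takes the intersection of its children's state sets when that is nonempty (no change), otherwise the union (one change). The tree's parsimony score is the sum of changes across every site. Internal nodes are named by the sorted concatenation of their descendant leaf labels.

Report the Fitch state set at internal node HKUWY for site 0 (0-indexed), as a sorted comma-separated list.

A,C,T

site 0, node HK: H={C} ∪ K={A} → {A,C} (+1)
site 0, node HKU: HK={A,C} ∩ U={A} → {A} (+0)
site 0, node WY: W={C} ∪ Y={T} → {C,T} (+1)
site 0, node HKUWY: HKU={A} ∪ WY={C,T} → {A,C,T} (+1)
site 1, node HK: H={G} ∩ K={G} → {G} (+0)
site 1, node HKU: HK={G} ∪ U={A} → {A,G} (+1)
site 1, node WY: W={T} ∩ Y={T} → {T} (+0)
site 1, node HKUWY: HKU={A,G} ∪ WY={T} → {A,G,T} (+1)
site 2, node HK: H={C} ∪ K={G} → {C,G} (+1)
site 2, node HKU: HK={C,G} ∪ U={A} → {A,C,G} (+1)
site 2, node WY: W={T} ∩ Y={T} → {T} (+0)
site 2, node HKUWY: HKU={A,C,G} ∪ WY={T} → {A,C,G,T} (+1)
site 3, node HK: H={C} ∪ K={A} → {A,C} (+1)
site 3, node HKU: HK={A,C} ∩ U={A} → {A} (+0)
site 3, node WY: W={A} ∪ Y={C} → {A,C} (+1)
site 3, node HKUWY: HKU={A} ∩ WY={A,C} → {A} (+0)
site 4, node HK: H={G} ∩ K={G} → {G} (+0)
site 4, node HKU: HK={G} ∪ U={T} → {G,T} (+1)
site 4, node WY: W={A} ∪ Y={T} → {A,T} (+1)
site 4, node HKUWY: HKU={G,T} ∩ WY={A,T} → {T} (+0)
site 5, node HK: H={A} ∪ K={T} → {A,T} (+1)
site 5, node HKU: HK={A,T} ∩ U={A} → {A} (+0)
site 5, node WY: W={C} ∪ Y={A} → {A,C} (+1)
site 5, node HKUWY: HKU={A} ∩ WY={A,C} → {A} (+0)
site 6, node HK: H={A} ∪ K={G} → {A,G} (+1)
site 6, node HKU: HK={A,G} ∪ U={C} → {A,C,G} (+1)
site 6, node WY: W={G} ∪ Y={C} → {C,G} (+1)
site 6, node HKUWY: HKU={A,C,G} ∩ WY={C,G} → {C,G} (+0)
per-site changes: [3, 2, 3, 2, 2, 2, 3]; total = 17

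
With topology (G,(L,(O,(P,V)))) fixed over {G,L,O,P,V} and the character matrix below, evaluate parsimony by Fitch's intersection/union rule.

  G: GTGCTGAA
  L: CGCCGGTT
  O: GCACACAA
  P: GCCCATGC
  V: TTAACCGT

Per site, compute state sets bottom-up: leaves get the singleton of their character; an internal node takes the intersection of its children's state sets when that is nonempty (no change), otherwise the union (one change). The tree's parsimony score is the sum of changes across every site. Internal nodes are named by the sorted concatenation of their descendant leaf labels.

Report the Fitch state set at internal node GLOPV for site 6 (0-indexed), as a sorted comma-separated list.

A

site 0, node PV: P={G} ∪ V={T} → {G,T} (+1)
site 0, node OPV: O={G} ∩ PV={G,T} → {G} (+0)
site 0, node LOPV: L={C} ∪ OPV={G} → {C,G} (+1)
site 0, node GLOPV: G={G} ∩ LOPV={C,G} → {G} (+0)
site 1, node PV: P={C} ∪ V={T} → {C,T} (+1)
site 1, node OPV: O={C} ∩ PV={C,T} → {C} (+0)
site 1, node LOPV: L={G} ∪ OPV={C} → {C,G} (+1)
site 1, node GLOPV: G={T} ∪ LOPV={C,G} → {C,G,T} (+1)
site 2, node PV: P={C} ∪ V={A} → {A,C} (+1)
site 2, node OPV: O={A} ∩ PV={A,C} → {A} (+0)
site 2, node LOPV: L={C} ∪ OPV={A} → {A,C} (+1)
site 2, node GLOPV: G={G} ∪ LOPV={A,C} → {A,C,G} (+1)
site 3, node PV: P={C} ∪ V={A} → {A,C} (+1)
site 3, node OPV: O={C} ∩ PV={A,C} → {C} (+0)
site 3, node LOPV: L={C} ∩ OPV={C} → {C} (+0)
site 3, node GLOPV: G={C} ∩ LOPV={C} → {C} (+0)
site 4, node PV: P={A} ∪ V={C} → {A,C} (+1)
site 4, node OPV: O={A} ∩ PV={A,C} → {A} (+0)
site 4, node LOPV: L={G} ∪ OPV={A} → {A,G} (+1)
site 4, node GLOPV: G={T} ∪ LOPV={A,G} → {A,G,T} (+1)
site 5, node PV: P={T} ∪ V={C} → {C,T} (+1)
site 5, node OPV: O={C} ∩ PV={C,T} → {C} (+0)
site 5, node LOPV: L={G} ∪ OPV={C} → {C,G} (+1)
site 5, node GLOPV: G={G} ∩ LOPV={C,G} → {G} (+0)
site 6, node PV: P={G} ∩ V={G} → {G} (+0)
site 6, node OPV: O={A} ∪ PV={G} → {A,G} (+1)
site 6, node LOPV: L={T} ∪ OPV={A,G} → {A,G,T} (+1)
site 6, node GLOPV: G={A} ∩ LOPV={A,G,T} → {A} (+0)
site 7, node PV: P={C} ∪ V={T} → {C,T} (+1)
site 7, node OPV: O={A} ∪ PV={C,T} → {A,C,T} (+1)
site 7, node LOPV: L={T} ∩ OPV={A,C,T} → {T} (+0)
site 7, node GLOPV: G={A} ∪ LOPV={T} → {A,T} (+1)
per-site changes: [2, 3, 3, 1, 3, 2, 2, 3]; total = 19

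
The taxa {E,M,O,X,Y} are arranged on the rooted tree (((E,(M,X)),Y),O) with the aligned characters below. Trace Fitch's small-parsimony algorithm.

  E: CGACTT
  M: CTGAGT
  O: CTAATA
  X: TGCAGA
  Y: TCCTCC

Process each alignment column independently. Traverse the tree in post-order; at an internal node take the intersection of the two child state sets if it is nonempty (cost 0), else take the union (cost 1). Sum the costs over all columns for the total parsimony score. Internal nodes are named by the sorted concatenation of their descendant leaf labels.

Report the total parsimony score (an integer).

site 0, node MX: M={C} ∪ X={T} → {C,T} (+1)
site 0, node EMX: E={C} ∩ MX={C,T} → {C} (+0)
site 0, node EMXY: EMX={C} ∪ Y={T} → {C,T} (+1)
site 0, node EMOXY: EMXY={C,T} ∩ O={C} → {C} (+0)
site 1, node MX: M={T} ∪ X={G} → {G,T} (+1)
site 1, node EMX: E={G} ∩ MX={G,T} → {G} (+0)
site 1, node EMXY: EMX={G} ∪ Y={C} → {C,G} (+1)
site 1, node EMOXY: EMXY={C,G} ∪ O={T} → {C,G,T} (+1)
site 2, node MX: M={G} ∪ X={C} → {C,G} (+1)
site 2, node EMX: E={A} ∪ MX={C,G} → {A,C,G} (+1)
site 2, node EMXY: EMX={A,C,G} ∩ Y={C} → {C} (+0)
site 2, node EMOXY: EMXY={C} ∪ O={A} → {A,C} (+1)
site 3, node MX: M={A} ∩ X={A} → {A} (+0)
site 3, node EMX: E={C} ∪ MX={A} → {A,C} (+1)
site 3, node EMXY: EMX={A,C} ∪ Y={T} → {A,C,T} (+1)
site 3, node EMOXY: EMXY={A,C,T} ∩ O={A} → {A} (+0)
site 4, node MX: M={G} ∩ X={G} → {G} (+0)
site 4, node EMX: E={T} ∪ MX={G} → {G,T} (+1)
site 4, node EMXY: EMX={G,T} ∪ Y={C} → {C,G,T} (+1)
site 4, node EMOXY: EMXY={C,G,T} ∩ O={T} → {T} (+0)
site 5, node MX: M={T} ∪ X={A} → {A,T} (+1)
site 5, node EMX: E={T} ∩ MX={A,T} → {T} (+0)
site 5, node EMXY: EMX={T} ∪ Y={C} → {C,T} (+1)
site 5, node EMOXY: EMXY={C,T} ∪ O={A} → {A,C,T} (+1)
per-site changes: [2, 3, 3, 2, 2, 3]; total = 15

15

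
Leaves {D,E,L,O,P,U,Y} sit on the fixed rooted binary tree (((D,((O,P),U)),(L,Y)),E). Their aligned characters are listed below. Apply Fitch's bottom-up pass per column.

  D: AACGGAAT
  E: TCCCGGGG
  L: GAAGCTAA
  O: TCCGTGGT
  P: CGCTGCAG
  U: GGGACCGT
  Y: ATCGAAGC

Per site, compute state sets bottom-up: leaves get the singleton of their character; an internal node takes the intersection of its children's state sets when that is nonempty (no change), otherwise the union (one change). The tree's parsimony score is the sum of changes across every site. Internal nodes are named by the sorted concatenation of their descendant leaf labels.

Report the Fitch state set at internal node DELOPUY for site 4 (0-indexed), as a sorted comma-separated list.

OP@0: {T} ∪ {C} = {C,T} (union, +1)
OPU@0: {C,T} ∪ {G} = {C,G,T} (union, +1)
DOPU@0: {A} ∪ {C,G,T} = {A,C,G,T} (union, +1)
LY@0: {G} ∪ {A} = {A,G} (union, +1)
DLOPUY@0: {A,C,G,T} ∩ {A,G} = {A,G} (intersection, +0)
DELOPUY@0: {A,G} ∪ {T} = {A,G,T} (union, +1)
OP@1: {C} ∪ {G} = {C,G} (union, +1)
OPU@1: {C,G} ∩ {G} = {G} (intersection, +0)
DOPU@1: {A} ∪ {G} = {A,G} (union, +1)
LY@1: {A} ∪ {T} = {A,T} (union, +1)
DLOPUY@1: {A,G} ∩ {A,T} = {A} (intersection, +0)
DELOPUY@1: {A} ∪ {C} = {A,C} (union, +1)
OP@2: {C} ∩ {C} = {C} (intersection, +0)
OPU@2: {C} ∪ {G} = {C,G} (union, +1)
DOPU@2: {C} ∩ {C,G} = {C} (intersection, +0)
LY@2: {A} ∪ {C} = {A,C} (union, +1)
DLOPUY@2: {C} ∩ {A,C} = {C} (intersection, +0)
DELOPUY@2: {C} ∩ {C} = {C} (intersection, +0)
OP@3: {G} ∪ {T} = {G,T} (union, +1)
OPU@3: {G,T} ∪ {A} = {A,G,T} (union, +1)
DOPU@3: {G} ∩ {A,G,T} = {G} (intersection, +0)
LY@3: {G} ∩ {G} = {G} (intersection, +0)
DLOPUY@3: {G} ∩ {G} = {G} (intersection, +0)
DELOPUY@3: {G} ∪ {C} = {C,G} (union, +1)
OP@4: {T} ∪ {G} = {G,T} (union, +1)
OPU@4: {G,T} ∪ {C} = {C,G,T} (union, +1)
DOPU@4: {G} ∩ {C,G,T} = {G} (intersection, +0)
LY@4: {C} ∪ {A} = {A,C} (union, +1)
DLOPUY@4: {G} ∪ {A,C} = {A,C,G} (union, +1)
DELOPUY@4: {A,C,G} ∩ {G} = {G} (intersection, +0)
OP@5: {G} ∪ {C} = {C,G} (union, +1)
OPU@5: {C,G} ∩ {C} = {C} (intersection, +0)
DOPU@5: {A} ∪ {C} = {A,C} (union, +1)
LY@5: {T} ∪ {A} = {A,T} (union, +1)
DLOPUY@5: {A,C} ∩ {A,T} = {A} (intersection, +0)
DELOPUY@5: {A} ∪ {G} = {A,G} (union, +1)
OP@6: {G} ∪ {A} = {A,G} (union, +1)
OPU@6: {A,G} ∩ {G} = {G} (intersection, +0)
DOPU@6: {A} ∪ {G} = {A,G} (union, +1)
LY@6: {A} ∪ {G} = {A,G} (union, +1)
DLOPUY@6: {A,G} ∩ {A,G} = {A,G} (intersection, +0)
DELOPUY@6: {A,G} ∩ {G} = {G} (intersection, +0)
OP@7: {T} ∪ {G} = {G,T} (union, +1)
OPU@7: {G,T} ∩ {T} = {T} (intersection, +0)
DOPU@7: {T} ∩ {T} = {T} (intersection, +0)
LY@7: {A} ∪ {C} = {A,C} (union, +1)
DLOPUY@7: {T} ∪ {A,C} = {A,C,T} (union, +1)
DELOPUY@7: {A,C,T} ∪ {G} = {A,C,G,T} (union, +1)
per-site changes: [5, 4, 2, 3, 4, 4, 3, 4]; total = 29

G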